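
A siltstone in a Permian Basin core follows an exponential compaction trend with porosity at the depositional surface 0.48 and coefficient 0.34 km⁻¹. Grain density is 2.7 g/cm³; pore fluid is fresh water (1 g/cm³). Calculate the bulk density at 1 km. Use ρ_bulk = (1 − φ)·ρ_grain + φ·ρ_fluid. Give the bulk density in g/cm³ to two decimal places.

2.12 g/cm³

Porosity at depth: phi = 0.48·exp(−0.34×1) = 0.48×0.7118 = 0.3416
Bulk density: ρ_b = (1−phi)ρ_g + phi·ρ_f = 0.6584×2.7 + 0.3416×1
       = 1.778 + 0.342 = 2.119 g/cm³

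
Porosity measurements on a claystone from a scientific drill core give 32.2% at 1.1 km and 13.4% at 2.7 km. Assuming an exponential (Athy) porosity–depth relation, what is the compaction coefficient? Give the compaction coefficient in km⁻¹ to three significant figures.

Athy: φ(d) = φ₀ e^(−kd) ⇒ φ₁/φ₂ = e^{k(d₂−d₁)} ⇒ k = ln(φ₁/φ₂)/(d₂−d₁)
k = ln(0.322/0.134) / (2.7 − 1.1) = ln(2.403) / 1.6 = 0.8767 / 1.6 = 0.5479 km⁻¹

0.548 km⁻¹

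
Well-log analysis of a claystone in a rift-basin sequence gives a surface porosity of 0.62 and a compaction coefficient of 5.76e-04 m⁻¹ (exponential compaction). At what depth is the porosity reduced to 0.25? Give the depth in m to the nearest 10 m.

Working in km (1 km = 1000 m; c in km⁻¹ = c in m⁻¹ × 1000):
Invert Athy's law: z = ln(φ₀/φ) / c
z = ln(0.62/0.25) / 0.576 = ln(2.48) / 0.576 = 0.9083 / 0.576 = 1.577 km

1580 m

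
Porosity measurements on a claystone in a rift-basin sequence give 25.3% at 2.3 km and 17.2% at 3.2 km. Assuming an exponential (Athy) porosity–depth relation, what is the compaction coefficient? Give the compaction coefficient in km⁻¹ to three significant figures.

Athy: φ(d) = φ₀ e^(−cd) ⇒ φ₁/φ₂ = e^{c(d₂−d₁)} ⇒ c = ln(φ₁/φ₂)/(d₂−d₁)
c = ln(0.253/0.172) / (3.2 − 2.3) = ln(1.471) / 0.9 = 0.3859 / 0.9 = 0.4288 km⁻¹

0.429 km⁻¹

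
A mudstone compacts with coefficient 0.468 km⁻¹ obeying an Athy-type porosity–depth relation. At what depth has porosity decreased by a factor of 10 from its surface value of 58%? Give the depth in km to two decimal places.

4.92 km

n/n₀ = 1/10 ⇒ exp(−β·z) = 1/10 ⇒ z = ln(10) / β
z = 2.3026 / 0.468 = 4.920 km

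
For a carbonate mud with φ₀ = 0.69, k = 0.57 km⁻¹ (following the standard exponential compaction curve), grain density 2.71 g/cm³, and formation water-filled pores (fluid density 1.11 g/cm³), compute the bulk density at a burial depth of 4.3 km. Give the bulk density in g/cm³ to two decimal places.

Porosity at depth: φ = 0.69·exp(−0.57×4.3) = 0.69×0.0862 = 0.0595
Bulk density: ρ_b = (1−φ)ρ_g + φ·ρ_f = 0.9405×2.71 + 0.0595×1.11
       = 2.549 + 0.066 = 2.615 g/cm³

2.61 g/cm³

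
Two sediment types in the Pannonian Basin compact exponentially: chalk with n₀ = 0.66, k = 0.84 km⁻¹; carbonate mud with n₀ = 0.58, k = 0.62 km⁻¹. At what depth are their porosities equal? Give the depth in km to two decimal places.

Set n₀ₐ e^(−kₐZ) = n₀ᵦ e^(−kᵦZ) ⇒ ln(n₀ₐ/n₀ᵦ) = (kₐ − kᵦ)·Z
Z = ln(0.66/0.58) / (0.84 − 0.62) = 0.1292 / 0.22 = 0.587 km

0.59 km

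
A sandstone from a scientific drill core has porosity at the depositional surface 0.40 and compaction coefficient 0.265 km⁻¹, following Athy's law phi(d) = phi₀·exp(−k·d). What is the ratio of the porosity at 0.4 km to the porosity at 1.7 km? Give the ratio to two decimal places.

1.41

phi(d₁)/phi(d₂) = e^(−k·d₁)/e^(−k·d₂) = e^{k(d₂−d₁)}
= exp(0.265 × 1.3) = exp(0.3445) = 1.4113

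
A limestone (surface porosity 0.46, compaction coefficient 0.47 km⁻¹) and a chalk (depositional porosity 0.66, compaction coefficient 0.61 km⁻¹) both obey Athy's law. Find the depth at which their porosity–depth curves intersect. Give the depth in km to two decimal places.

Set n₀ₐ e^(−kₐZ) = n₀ᵦ e^(−kᵦZ) ⇒ ln(n₀ₐ/n₀ᵦ) = (kₐ − kᵦ)·Z
Z = ln(0.46/0.66) / (0.47 − 0.61) = -0.3610 / -0.14 = 2.579 km

2.58 km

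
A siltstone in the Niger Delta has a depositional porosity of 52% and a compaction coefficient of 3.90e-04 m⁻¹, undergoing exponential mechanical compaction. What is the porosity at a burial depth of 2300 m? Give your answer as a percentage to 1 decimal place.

Working in km (1 km = 1000 m; c in km⁻¹ = c in m⁻¹ × 1000):
n = n₀·exp(−c·z) = 0.52 × exp(−0.39 × 2.3) = 0.52 × exp(−0.897)
  = 0.52 × 0.4078 = 0.2121

21.2%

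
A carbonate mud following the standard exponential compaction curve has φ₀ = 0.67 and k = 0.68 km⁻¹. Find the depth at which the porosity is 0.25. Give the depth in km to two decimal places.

1.45 km

Invert Athy's law: d = ln(φ₀/φ) / k
d = ln(0.67/0.25) / 0.68 = ln(2.68) / 0.68 = 0.9858 / 0.68 = 1.450 km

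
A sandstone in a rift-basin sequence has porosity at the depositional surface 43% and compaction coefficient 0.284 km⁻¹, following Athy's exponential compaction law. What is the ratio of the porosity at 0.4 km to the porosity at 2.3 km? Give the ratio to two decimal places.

φ(d₁)/φ(d₂) = e^(−c·d₁)/e^(−c·d₂) = e^{c(d₂−d₁)}
= exp(0.284 × 1.9) = exp(0.5396) = 1.7153

1.72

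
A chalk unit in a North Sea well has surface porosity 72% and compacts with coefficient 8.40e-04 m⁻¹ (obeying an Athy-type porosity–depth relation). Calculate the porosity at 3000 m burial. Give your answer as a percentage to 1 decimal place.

5.8%

Working in km (1 km = 1000 m; β in km⁻¹ = β in m⁻¹ × 1000):
n = n₀·exp(−β·z) = 0.72 × exp(−0.84 × 3) = 0.72 × exp(−2.52)
  = 0.72 × 0.0805 = 0.0579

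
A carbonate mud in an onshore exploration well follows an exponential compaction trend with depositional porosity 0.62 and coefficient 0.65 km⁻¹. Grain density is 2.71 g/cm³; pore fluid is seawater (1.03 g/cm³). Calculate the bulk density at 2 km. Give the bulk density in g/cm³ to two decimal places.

2.43 g/cm³

Porosity at depth: φ = 0.62·exp(−0.65×2) = 0.62×0.2725 = 0.1690
Bulk density: ρ_b = (1−φ)ρ_g + φ·ρ_f = 0.8310×2.71 + 0.1690×1.03
       = 2.252 + 0.174 = 2.426 g/cm³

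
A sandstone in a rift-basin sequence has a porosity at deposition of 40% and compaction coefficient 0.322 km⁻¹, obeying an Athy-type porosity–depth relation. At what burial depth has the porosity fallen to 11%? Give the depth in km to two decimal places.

4.01 km

Invert Athy's law: d = ln(n₀/n) / c
d = ln(0.4/0.11) / 0.322 = ln(3.636) / 0.322 = 1.2910 / 0.322 = 4.009 km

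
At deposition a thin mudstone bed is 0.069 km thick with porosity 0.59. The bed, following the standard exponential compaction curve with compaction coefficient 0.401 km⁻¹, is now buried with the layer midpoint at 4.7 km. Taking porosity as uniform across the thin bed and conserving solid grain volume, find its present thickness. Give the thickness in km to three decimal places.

Porosity at 4.7 km: n = 0.59·exp(−0.401×4.7) = 0.0896
Solid-volume conservation: h(1−n) = h₀(1−n₀) ⇒ h = h₀·(1−n₀)/(1−n)
h = 0.069 × (1 − 0.59)/(1 − 0.0896) = 0.069 × 0.4504 = 0.0311 km

0.031 km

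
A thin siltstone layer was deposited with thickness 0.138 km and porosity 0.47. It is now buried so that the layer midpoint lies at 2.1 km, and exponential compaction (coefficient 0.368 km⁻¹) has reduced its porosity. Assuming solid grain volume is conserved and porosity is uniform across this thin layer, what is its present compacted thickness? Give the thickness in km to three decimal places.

Porosity at 2.1 km: φ = 0.47·exp(−0.368×2.1) = 0.2170
Solid-volume conservation: h(1−φ) = h₀(1−φ₀) ⇒ h = h₀·(1−φ₀)/(1−φ)
h = 0.138 × (1 − 0.47)/(1 − 0.2170) = 0.138 × 0.6769 = 0.0934 km

0.093 km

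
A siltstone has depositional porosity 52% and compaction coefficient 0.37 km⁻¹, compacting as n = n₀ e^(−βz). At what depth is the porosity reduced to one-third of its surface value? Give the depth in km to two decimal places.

n/n₀ = 1/3 ⇒ exp(−β·z) = 1/3 ⇒ z = ln(3) / β
z = 1.0986 / 0.37 = 2.969 km

2.97 km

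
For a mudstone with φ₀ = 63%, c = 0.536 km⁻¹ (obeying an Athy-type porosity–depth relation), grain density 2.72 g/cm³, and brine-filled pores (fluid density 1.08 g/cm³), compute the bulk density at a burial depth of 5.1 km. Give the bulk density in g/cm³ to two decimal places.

2.65 g/cm³

Porosity at depth: φ = 0.63·exp(−0.536×5.1) = 0.63×0.0650 = 0.0409
Bulk density: ρ_b = (1−φ)ρ_g + φ·ρ_f = 0.9591×2.72 + 0.0409×1.08
       = 2.609 + 0.044 = 2.653 g/cm³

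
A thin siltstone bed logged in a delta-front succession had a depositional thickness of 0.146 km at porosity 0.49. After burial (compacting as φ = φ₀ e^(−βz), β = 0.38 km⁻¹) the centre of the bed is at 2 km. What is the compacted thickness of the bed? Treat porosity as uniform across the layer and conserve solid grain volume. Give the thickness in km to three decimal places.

Porosity at 2 km: φ = 0.49·exp(−0.38×2) = 0.2292
Solid-volume conservation: h(1−φ) = h₀(1−φ₀) ⇒ h = h₀·(1−φ₀)/(1−φ)
h = 0.146 × (1 − 0.49)/(1 − 0.2292) = 0.146 × 0.6616 = 0.0966 km

0.097 km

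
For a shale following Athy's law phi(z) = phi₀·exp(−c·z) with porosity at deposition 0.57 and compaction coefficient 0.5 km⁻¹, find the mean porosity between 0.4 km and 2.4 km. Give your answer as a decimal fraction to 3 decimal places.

⟨phi⟩ = (1/(z₂−z₁)) ∫ phi₀ e^(−cz) dz = phi₀·(e^(−c·z₁) − e^(−c·z₂)) / (c·(z₂−z₁))
e^(−0.5×0.4) = 0.8187; e^(−0.5×2.4) = 0.3012
⟨phi⟩ = 0.57 × (0.8187 − 0.3012) / (0.5 × 2) = 0.57 × 0.5175 = 0.2950

0.295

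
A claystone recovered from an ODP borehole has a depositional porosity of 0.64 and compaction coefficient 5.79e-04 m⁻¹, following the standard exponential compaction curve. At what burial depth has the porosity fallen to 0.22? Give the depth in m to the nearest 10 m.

Working in km (1 km = 1000 m; k in km⁻¹ = k in m⁻¹ × 1000):
Invert Athy's law: d = ln(phi₀/phi) / k
d = ln(0.64/0.22) / 0.579 = ln(2.909) / 0.579 = 1.0678 / 0.579 = 1.844 km

1840 m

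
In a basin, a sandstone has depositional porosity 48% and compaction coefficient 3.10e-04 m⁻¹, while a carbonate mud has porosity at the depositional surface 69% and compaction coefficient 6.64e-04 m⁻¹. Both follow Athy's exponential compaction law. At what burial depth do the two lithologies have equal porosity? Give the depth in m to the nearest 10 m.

1030 m

Working in km (1 km = 1000 m; c in km⁻¹ = c in m⁻¹ × 1000):
Set φ₀ₐ e^(−cₐz) = φ₀ᵦ e^(−cᵦz) ⇒ ln(φ₀ₐ/φ₀ᵦ) = (cₐ − cᵦ)·z
z = ln(0.48/0.69) / (0.31 − 0.664) = -0.3629 / -0.354 = 1.025 km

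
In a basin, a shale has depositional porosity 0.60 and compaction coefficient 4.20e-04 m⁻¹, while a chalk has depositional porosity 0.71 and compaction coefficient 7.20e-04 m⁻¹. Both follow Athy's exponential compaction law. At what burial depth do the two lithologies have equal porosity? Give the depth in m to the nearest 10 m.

Working in km (1 km = 1000 m; c in km⁻¹ = c in m⁻¹ × 1000):
Set n₀ₐ e^(−cₐd) = n₀ᵦ e^(−cᵦd) ⇒ ln(n₀ₐ/n₀ᵦ) = (cₐ − cᵦ)·d
d = ln(0.6/0.71) / (0.42 − 0.72) = -0.1683 / -0.3 = 0.561 km

560 m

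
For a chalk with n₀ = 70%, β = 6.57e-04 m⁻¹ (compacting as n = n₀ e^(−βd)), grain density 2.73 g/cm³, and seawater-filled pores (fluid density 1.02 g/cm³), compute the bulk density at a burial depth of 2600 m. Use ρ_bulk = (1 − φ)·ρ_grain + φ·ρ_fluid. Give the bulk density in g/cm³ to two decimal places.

Working in km (1 km = 1000 m; β in km⁻¹ = β in m⁻¹ × 1000):
Porosity at depth: n = 0.7·exp(−0.657×2.6) = 0.7×0.1812 = 0.1268
Bulk density: ρ_b = (1−n)ρ_g + n·ρ_f = 0.8732×2.73 + 0.1268×1.02
       = 2.384 + 0.129 = 2.513 g/cm³

2.51 g/cm³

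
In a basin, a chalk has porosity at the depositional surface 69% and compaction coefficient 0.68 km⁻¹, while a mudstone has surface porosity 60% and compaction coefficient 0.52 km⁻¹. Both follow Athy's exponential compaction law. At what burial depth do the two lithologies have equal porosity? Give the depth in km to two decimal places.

0.87 km

Set n₀ₐ e^(−βₐd) = n₀ᵦ e^(−βᵦd) ⇒ ln(n₀ₐ/n₀ᵦ) = (βₐ − βᵦ)·d
d = ln(0.69/0.6) / (0.68 − 0.52) = 0.1398 / 0.16 = 0.874 km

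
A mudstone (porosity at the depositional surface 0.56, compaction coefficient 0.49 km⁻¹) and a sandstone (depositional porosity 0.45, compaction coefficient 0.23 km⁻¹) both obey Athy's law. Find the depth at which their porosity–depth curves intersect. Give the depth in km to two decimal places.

0.84 km

Set n₀ₐ e^(−βₐZ) = n₀ᵦ e^(−βᵦZ) ⇒ ln(n₀ₐ/n₀ᵦ) = (βₐ − βᵦ)·Z
Z = ln(0.56/0.45) / (0.49 − 0.23) = 0.2187 / 0.26 = 0.841 km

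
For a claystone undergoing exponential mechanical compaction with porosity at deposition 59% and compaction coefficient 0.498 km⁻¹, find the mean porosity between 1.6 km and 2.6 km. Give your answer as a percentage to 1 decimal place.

⟨φ⟩ = (1/(Z₂−Z₁)) ∫ φ₀ e^(−cZ) dZ = φ₀·(e^(−c·Z₁) − e^(−c·Z₂)) / (c·(Z₂−Z₁))
e^(−0.498×1.6) = 0.4508; e^(−0.498×2.6) = 0.2740
⟨φ⟩ = 0.59 × (0.4508 − 0.2740) / (0.498 × 1) = 0.59 × 0.3551 = 0.2095

20.9%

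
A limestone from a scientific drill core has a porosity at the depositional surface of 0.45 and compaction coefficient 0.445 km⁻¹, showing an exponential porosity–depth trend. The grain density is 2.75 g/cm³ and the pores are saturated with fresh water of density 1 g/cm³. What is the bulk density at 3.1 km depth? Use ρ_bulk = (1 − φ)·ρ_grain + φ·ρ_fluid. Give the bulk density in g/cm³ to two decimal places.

Porosity at depth: phi = 0.45·exp(−0.445×3.1) = 0.45×0.2517 = 0.1133
Bulk density: ρ_b = (1−phi)ρ_g + phi·ρ_f = 0.8867×2.75 + 0.1133×1
       = 2.439 + 0.113 = 2.552 g/cm³

2.55 g/cm³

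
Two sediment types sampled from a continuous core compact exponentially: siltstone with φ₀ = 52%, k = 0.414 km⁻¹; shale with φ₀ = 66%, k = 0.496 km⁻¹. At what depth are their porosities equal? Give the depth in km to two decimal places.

2.91 km

Set φ₀ₐ e^(−kₐd) = φ₀ᵦ e^(−kᵦd) ⇒ ln(φ₀ₐ/φ₀ᵦ) = (kₐ − kᵦ)·d
d = ln(0.52/0.66) / (0.414 − 0.496) = -0.2384 / -0.082 = 2.907 km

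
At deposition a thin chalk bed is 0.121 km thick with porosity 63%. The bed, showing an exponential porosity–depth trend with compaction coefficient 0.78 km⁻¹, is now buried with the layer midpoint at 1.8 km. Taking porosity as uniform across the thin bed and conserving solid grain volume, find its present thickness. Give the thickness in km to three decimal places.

0.053 km

Porosity at 1.8 km: phi = 0.63·exp(−0.78×1.8) = 0.1547
Solid-volume conservation: h(1−phi) = h₀(1−phi₀) ⇒ h = h₀·(1−phi₀)/(1−phi)
h = 0.121 × (1 − 0.63)/(1 − 0.1547) = 0.121 × 0.4377 = 0.0530 km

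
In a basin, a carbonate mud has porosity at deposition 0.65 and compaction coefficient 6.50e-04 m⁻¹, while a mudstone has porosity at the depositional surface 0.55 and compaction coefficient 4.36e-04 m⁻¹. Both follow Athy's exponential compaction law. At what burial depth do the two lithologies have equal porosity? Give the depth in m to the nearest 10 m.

780 m

Working in km (1 km = 1000 m; c in km⁻¹ = c in m⁻¹ × 1000):
Set φ₀ₐ e^(−cₐd) = φ₀ᵦ e^(−cᵦd) ⇒ ln(φ₀ₐ/φ₀ᵦ) = (cₐ − cᵦ)·d
d = ln(0.65/0.55) / (0.65 − 0.436) = 0.1671 / 0.214 = 0.781 km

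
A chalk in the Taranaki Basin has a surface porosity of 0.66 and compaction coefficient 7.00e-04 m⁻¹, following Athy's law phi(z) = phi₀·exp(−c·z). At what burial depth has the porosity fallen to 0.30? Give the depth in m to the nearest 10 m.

1130 m

Working in km (1 km = 1000 m; c in km⁻¹ = c in m⁻¹ × 1000):
Invert Athy's law: z = ln(phi₀/phi) / c
z = ln(0.66/0.3) / 0.7 = ln(2.2) / 0.7 = 0.7885 / 0.7 = 1.126 km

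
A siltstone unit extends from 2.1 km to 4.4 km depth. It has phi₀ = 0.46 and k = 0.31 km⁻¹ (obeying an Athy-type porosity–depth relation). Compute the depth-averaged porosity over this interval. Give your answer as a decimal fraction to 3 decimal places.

⟨phi⟩ = (1/(Z₂−Z₁)) ∫ phi₀ e^(−kZ) dZ = phi₀·(e^(−k·Z₁) − e^(−k·Z₂)) / (k·(Z₂−Z₁))
e^(−0.31×2.1) = 0.5215; e^(−0.31×4.4) = 0.2556
⟨phi⟩ = 0.46 × (0.5215 − 0.2556) / (0.31 × 2.3) = 0.46 × 0.3729 = 0.1715

0.172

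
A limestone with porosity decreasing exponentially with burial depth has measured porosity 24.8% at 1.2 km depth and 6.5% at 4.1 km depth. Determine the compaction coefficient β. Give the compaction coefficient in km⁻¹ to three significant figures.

Athy: phi(z) = phi₀ e^(−βz) ⇒ phi₁/phi₂ = e^{β(z₂−z₁)} ⇒ β = ln(phi₁/phi₂)/(z₂−z₁)
β = ln(0.248/0.065) / (4.1 − 1.2) = ln(3.815) / 2.9 = 1.3390 / 2.9 = 0.4617 km⁻¹

0.462 km⁻¹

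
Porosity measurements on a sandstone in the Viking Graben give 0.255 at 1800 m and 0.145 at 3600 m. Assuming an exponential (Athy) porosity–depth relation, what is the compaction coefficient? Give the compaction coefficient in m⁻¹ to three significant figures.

0.000314 m⁻¹

Working in km (1 km = 1000 m; β in km⁻¹ = β in m⁻¹ × 1000):
Athy: phi(z) = phi₀ e^(−βz) ⇒ phi₁/phi₂ = e^{β(z₂−z₁)} ⇒ β = ln(phi₁/phi₂)/(z₂−z₁)
β = ln(0.255/0.145) / (3.6 − 1.8) = ln(1.759) / 1.8 = 0.5645 / 1.8 = 0.3136 km⁻¹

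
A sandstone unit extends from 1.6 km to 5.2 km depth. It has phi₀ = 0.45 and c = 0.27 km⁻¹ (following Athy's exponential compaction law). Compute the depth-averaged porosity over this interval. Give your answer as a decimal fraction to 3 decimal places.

0.187

⟨phi⟩ = (1/(z₂−z₁)) ∫ phi₀ e^(−cz) dz = phi₀·(e^(−c·z₁) − e^(−c·z₂)) / (c·(z₂−z₁))
e^(−0.27×1.6) = 0.6492; e^(−0.27×5.2) = 0.2456
⟨phi⟩ = 0.45 × (0.6492 − 0.2456) / (0.27 × 3.6) = 0.45 × 0.4152 = 0.1869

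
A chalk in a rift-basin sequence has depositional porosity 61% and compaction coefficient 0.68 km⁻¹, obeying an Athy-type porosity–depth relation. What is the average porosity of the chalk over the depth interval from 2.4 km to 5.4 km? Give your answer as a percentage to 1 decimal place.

5.1%

⟨phi⟩ = (1/(Z₂−Z₁)) ∫ phi₀ e^(−cZ) dZ = phi₀·(e^(−c·Z₁) − e^(−c·Z₂)) / (c·(Z₂−Z₁))
e^(−0.68×2.4) = 0.1955; e^(−0.68×5.4) = 0.0254
⟨phi⟩ = 0.61 × (0.1955 − 0.0254) / (0.68 × 3) = 0.61 × 0.0834 = 0.0509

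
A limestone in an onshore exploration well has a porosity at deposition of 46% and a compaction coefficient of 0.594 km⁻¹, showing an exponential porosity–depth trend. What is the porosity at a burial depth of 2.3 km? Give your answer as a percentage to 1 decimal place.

n = n₀·exp(−k·Z) = 0.46 × exp(−0.594 × 2.3) = 0.46 × exp(−1.366)
  = 0.46 × 0.2551 = 0.1173

11.7%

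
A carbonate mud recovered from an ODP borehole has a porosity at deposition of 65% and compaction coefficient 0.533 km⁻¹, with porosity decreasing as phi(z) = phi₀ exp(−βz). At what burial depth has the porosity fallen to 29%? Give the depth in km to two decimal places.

1.51 km

Invert Athy's law: z = ln(phi₀/phi) / β
z = ln(0.65/0.29) / 0.533 = ln(2.241) / 0.533 = 0.8071 / 0.533 = 1.514 km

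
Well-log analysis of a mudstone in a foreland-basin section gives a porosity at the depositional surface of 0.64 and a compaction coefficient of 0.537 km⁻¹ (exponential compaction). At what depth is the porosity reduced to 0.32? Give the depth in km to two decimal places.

1.29 km

Invert Athy's law: z = ln(φ₀/φ) / β
z = ln(0.64/0.32) / 0.537 = ln(2) / 0.537 = 0.6931 / 0.537 = 1.291 km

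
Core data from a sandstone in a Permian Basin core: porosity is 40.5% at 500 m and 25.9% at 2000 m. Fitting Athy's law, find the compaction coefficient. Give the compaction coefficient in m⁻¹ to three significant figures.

Working in km (1 km = 1000 m; c in km⁻¹ = c in m⁻¹ × 1000):
Athy: n(Z) = n₀ e^(−cZ) ⇒ n₁/n₂ = e^{c(Z₂−Z₁)} ⇒ c = ln(n₁/n₂)/(Z₂−Z₁)
c = ln(0.405/0.259) / (2 − 0.5) = ln(1.564) / 1.5 = 0.4471 / 1.5 = 0.298 km⁻¹

0.000298 m⁻¹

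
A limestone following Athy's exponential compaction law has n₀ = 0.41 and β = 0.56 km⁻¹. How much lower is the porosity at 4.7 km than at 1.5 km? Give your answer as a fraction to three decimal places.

n(1.5) = 0.41·e^(−0.56×1.5) = 0.1770
n(4.7) = 0.41·e^(−0.56×4.7) = 0.0295
Δn = 0.1770 − 0.0295 = 0.1475

0.148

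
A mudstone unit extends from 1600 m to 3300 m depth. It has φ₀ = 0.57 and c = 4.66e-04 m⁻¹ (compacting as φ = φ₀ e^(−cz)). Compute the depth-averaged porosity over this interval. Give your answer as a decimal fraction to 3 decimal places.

0.187

Working in km (1 km = 1000 m; c in km⁻¹ = c in m⁻¹ × 1000):
⟨φ⟩ = (1/(z₂−z₁)) ∫ φ₀ e^(−cz) dz = φ₀·(e^(−c·z₁) − e^(−c·z₂)) / (c·(z₂−z₁))
e^(−0.466×1.6) = 0.4744; e^(−0.466×3.3) = 0.2149
⟨φ⟩ = 0.57 × (0.4744 − 0.2149) / (0.466 × 1.7) = 0.57 × 0.3277 = 0.1868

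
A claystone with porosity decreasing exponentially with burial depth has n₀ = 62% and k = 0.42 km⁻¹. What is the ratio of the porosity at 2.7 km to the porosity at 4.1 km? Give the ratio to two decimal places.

n(z₁)/n(z₂) = e^(−k·z₁)/e^(−k·z₂) = e^{k(z₂−z₁)}
= exp(0.42 × 1.4) = exp(0.588) = 1.8004

1.80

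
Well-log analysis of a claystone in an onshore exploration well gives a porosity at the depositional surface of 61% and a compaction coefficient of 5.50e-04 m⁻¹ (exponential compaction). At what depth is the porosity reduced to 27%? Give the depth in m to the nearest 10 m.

Working in km (1 km = 1000 m; k in km⁻¹ = k in m⁻¹ × 1000):
Invert Athy's law: z = ln(phi₀/phi) / k
z = ln(0.61/0.27) / 0.55 = ln(2.259) / 0.55 = 0.8150 / 0.55 = 1.482 km

1480 m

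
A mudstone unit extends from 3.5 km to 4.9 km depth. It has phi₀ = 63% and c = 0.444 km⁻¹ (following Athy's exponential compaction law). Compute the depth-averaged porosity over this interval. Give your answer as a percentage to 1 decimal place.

9.9%

⟨phi⟩ = (1/(d₂−d₁)) ∫ phi₀ e^(−cd) dd = phi₀·(e^(−c·d₁) − e^(−c·d₂)) / (c·(d₂−d₁))
e^(−0.444×3.5) = 0.2114; e^(−0.444×4.9) = 0.1135
⟨phi⟩ = 0.63 × (0.2114 − 0.1135) / (0.444 × 1.4) = 0.63 × 0.1574 = 0.0992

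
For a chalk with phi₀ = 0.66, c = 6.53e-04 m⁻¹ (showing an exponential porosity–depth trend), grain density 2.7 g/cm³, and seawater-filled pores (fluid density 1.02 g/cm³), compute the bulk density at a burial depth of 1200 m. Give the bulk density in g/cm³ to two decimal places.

Working in km (1 km = 1000 m; c in km⁻¹ = c in m⁻¹ × 1000):
Porosity at depth: phi = 0.66·exp(−0.653×1.2) = 0.66×0.4568 = 0.3015
Bulk density: ρ_b = (1−phi)ρ_g + phi·ρ_f = 0.6985×2.7 + 0.3015×1.02
       = 1.886 + 0.307 = 2.194 g/cm³

2.19 g/cm³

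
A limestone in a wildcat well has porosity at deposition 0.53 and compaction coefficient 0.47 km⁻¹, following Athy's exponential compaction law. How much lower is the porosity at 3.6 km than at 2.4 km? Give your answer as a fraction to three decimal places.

phi(2.4) = 0.53·e^(−0.47×2.4) = 0.1716
phi(3.6) = 0.53·e^(−0.47×3.6) = 0.0976
Δphi = 0.1716 − 0.0976 = 0.0740

0.074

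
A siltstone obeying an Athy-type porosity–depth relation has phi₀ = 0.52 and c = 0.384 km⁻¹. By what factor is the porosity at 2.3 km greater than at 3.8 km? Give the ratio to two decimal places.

phi(Z₁)/phi(Z₂) = e^(−c·Z₁)/e^(−c·Z₂) = e^{c(Z₂−Z₁)}
= exp(0.384 × 1.5) = exp(0.576) = 1.7789

1.78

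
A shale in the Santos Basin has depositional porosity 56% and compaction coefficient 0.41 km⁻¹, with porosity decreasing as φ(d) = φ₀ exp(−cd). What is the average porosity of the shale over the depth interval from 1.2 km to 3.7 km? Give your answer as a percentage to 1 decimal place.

21.4%

⟨φ⟩ = (1/(d₂−d₁)) ∫ φ₀ e^(−cd) dd = φ₀·(e^(−c·d₁) − e^(−c·d₂)) / (c·(d₂−d₁))
e^(−0.41×1.2) = 0.6114; e^(−0.41×3.7) = 0.2194
⟨φ⟩ = 0.56 × (0.6114 − 0.2194) / (0.41 × 2.5) = 0.56 × 0.3825 = 0.2142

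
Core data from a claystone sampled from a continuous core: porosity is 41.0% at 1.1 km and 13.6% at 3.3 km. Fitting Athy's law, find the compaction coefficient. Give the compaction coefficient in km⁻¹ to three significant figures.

Athy: n(Z) = n₀ e^(−kZ) ⇒ n₁/n₂ = e^{k(Z₂−Z₁)} ⇒ k = ln(n₁/n₂)/(Z₂−Z₁)
k = ln(0.41/0.136) / (3.3 − 1.1) = ln(3.015) / 2.2 = 1.1035 / 2.2 = 0.5016 km⁻¹

0.502 km⁻¹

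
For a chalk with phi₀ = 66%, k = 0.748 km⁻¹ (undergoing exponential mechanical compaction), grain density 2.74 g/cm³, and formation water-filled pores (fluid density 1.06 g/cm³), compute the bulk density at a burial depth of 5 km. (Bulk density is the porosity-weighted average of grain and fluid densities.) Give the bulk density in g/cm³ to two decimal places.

Porosity at depth: phi = 0.66·exp(−0.748×5) = 0.66×0.0238 = 0.0157
Bulk density: ρ_b = (1−phi)ρ_g + phi·ρ_f = 0.9843×2.74 + 0.0157×1.06
       = 2.697 + 0.017 = 2.714 g/cm³

2.71 g/cm³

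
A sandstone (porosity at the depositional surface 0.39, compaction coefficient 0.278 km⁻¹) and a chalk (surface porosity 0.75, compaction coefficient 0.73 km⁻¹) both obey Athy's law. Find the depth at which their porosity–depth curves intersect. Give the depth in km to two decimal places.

1.45 km

Set n₀ₐ e^(−cₐZ) = n₀ᵦ e^(−cᵦZ) ⇒ ln(n₀ₐ/n₀ᵦ) = (cₐ − cᵦ)·Z
Z = ln(0.39/0.75) / (0.278 − 0.73) = -0.6539 / -0.452 = 1.447 km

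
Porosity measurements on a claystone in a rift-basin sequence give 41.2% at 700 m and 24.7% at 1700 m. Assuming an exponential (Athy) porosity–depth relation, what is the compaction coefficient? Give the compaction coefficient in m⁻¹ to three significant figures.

0.000512 m⁻¹

Working in km (1 km = 1000 m; β in km⁻¹ = β in m⁻¹ × 1000):
Athy: phi(z) = phi₀ e^(−βz) ⇒ phi₁/phi₂ = e^{β(z₂−z₁)} ⇒ β = ln(phi₁/phi₂)/(z₂−z₁)
β = ln(0.412/0.247) / (1.7 − 0.7) = ln(1.668) / 1 = 0.5116 / 1 = 0.5116 km⁻¹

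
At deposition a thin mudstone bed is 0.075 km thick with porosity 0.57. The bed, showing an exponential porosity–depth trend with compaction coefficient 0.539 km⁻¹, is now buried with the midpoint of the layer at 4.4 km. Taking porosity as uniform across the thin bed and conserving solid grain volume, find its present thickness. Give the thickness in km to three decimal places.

0.034 km

Porosity at 4.4 km: φ = 0.57·exp(−0.539×4.4) = 0.0532
Solid-volume conservation: h(1−φ) = h₀(1−φ₀) ⇒ h = h₀·(1−φ₀)/(1−φ)
h = 0.075 × (1 − 0.57)/(1 − 0.0532) = 0.075 × 0.4542 = 0.0341 km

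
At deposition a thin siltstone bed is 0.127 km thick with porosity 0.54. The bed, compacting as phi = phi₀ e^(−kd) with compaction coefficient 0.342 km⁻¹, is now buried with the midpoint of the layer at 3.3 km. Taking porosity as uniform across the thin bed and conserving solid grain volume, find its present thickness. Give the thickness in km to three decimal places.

Porosity at 3.3 km: phi = 0.54·exp(−0.342×3.3) = 0.1747
Solid-volume conservation: h(1−phi) = h₀(1−phi₀) ⇒ h = h₀·(1−phi₀)/(1−phi)
h = 0.127 × (1 − 0.54)/(1 − 0.1747) = 0.127 × 0.5574 = 0.0708 km

0.071 km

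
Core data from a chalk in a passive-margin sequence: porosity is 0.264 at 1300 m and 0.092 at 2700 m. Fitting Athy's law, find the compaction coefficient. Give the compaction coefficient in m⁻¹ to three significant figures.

Working in km (1 km = 1000 m; c in km⁻¹ = c in m⁻¹ × 1000):
Athy: φ(d) = φ₀ e^(−cd) ⇒ φ₁/φ₂ = e^{c(d₂−d₁)} ⇒ c = ln(φ₁/φ₂)/(d₂−d₁)
c = ln(0.264/0.092) / (2.7 − 1.3) = ln(2.87) / 1.4 = 1.0542 / 1.4 = 0.753 km⁻¹

0.000753 m⁻¹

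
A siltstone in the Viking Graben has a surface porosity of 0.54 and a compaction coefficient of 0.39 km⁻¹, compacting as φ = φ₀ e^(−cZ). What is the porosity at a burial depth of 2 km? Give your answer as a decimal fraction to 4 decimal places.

φ = φ₀·exp(−c·Z) = 0.54 × exp(−0.39 × 2) = 0.54 × exp(−0.78)
  = 0.54 × 0.4584 = 0.2475

0.2475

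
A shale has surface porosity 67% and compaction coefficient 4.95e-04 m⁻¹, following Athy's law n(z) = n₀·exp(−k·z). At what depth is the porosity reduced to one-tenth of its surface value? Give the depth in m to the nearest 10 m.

4650 m

Working in km (1 km = 1000 m; k in km⁻¹ = k in m⁻¹ × 1000):
n/n₀ = 1/10 ⇒ exp(−k·z) = 1/10 ⇒ z = ln(10) / k
z = 2.3026 / 0.495 = 4.652 km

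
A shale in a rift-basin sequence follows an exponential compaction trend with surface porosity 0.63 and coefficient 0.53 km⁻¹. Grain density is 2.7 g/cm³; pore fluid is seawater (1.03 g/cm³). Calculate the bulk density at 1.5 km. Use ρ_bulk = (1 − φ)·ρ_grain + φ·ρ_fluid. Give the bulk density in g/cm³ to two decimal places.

2.22 g/cm³

Porosity at depth: n = 0.63·exp(−0.53×1.5) = 0.63×0.4516 = 0.2845
Bulk density: ρ_b = (1−n)ρ_g + n·ρ_f = 0.7155×2.7 + 0.2845×1.03
       = 1.932 + 0.293 = 2.225 g/cm³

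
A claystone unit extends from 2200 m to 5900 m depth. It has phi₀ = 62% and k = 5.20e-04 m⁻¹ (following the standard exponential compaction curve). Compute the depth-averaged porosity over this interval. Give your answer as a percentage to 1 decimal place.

8.8%

Working in km (1 km = 1000 m; k in km⁻¹ = k in m⁻¹ × 1000):
⟨phi⟩ = (1/(d₂−d₁)) ∫ phi₀ e^(−kd) dd = phi₀·(e^(−k·d₁) − e^(−k·d₂)) / (k·(d₂−d₁))
e^(−0.52×2.2) = 0.3185; e^(−0.52×5.9) = 0.0465
⟨phi⟩ = 0.62 × (0.3185 − 0.0465) / (0.52 × 3.7) = 0.62 × 0.1414 = 0.0877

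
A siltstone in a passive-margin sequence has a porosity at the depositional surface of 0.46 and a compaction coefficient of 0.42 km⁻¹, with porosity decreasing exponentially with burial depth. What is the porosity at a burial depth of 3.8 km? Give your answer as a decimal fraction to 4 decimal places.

phi = phi₀·exp(−k·z) = 0.46 × exp(−0.42 × 3.8) = 0.46 × exp(−1.596)
  = 0.46 × 0.2027 = 0.0932

0.0932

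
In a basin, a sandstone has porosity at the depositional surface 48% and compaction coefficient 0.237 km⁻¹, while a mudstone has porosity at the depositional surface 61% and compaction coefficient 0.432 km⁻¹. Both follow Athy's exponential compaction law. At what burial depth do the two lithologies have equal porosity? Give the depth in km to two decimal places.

1.23 km

Set n₀ₐ e^(−βₐZ) = n₀ᵦ e^(−βᵦZ) ⇒ ln(n₀ₐ/n₀ᵦ) = (βₐ − βᵦ)·Z
Z = ln(0.48/0.61) / (0.237 − 0.432) = -0.2397 / -0.195 = 1.229 km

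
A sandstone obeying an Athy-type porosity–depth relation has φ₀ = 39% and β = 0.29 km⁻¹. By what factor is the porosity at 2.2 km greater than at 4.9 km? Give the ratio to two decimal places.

φ(z₁)/φ(z₂) = e^(−β·z₁)/e^(−β·z₂) = e^{β(z₂−z₁)}
= exp(0.29 × 2.7) = exp(0.783) = 2.1880

2.19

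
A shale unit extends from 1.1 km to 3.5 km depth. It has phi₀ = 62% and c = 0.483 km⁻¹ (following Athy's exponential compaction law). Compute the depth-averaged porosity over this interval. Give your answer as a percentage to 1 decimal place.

⟨phi⟩ = (1/(Z₂−Z₁)) ∫ phi₀ e^(−cZ) dZ = phi₀·(e^(−c·Z₁) − e^(−c·Z₂)) / (c·(Z₂−Z₁))
e^(−0.483×1.1) = 0.5878; e^(−0.483×3.5) = 0.1844
⟨phi⟩ = 0.62 × (0.5878 − 0.1844) / (0.483 × 2.4) = 0.62 × 0.3480 = 0.2158

21.6%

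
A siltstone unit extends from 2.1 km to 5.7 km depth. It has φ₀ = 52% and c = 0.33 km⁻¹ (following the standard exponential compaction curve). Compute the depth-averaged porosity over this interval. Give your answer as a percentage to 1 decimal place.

15.2%

⟨φ⟩ = (1/(d₂−d₁)) ∫ φ₀ e^(−cd) dd = φ₀·(e^(−c·d₁) − e^(−c·d₂)) / (c·(d₂−d₁))
e^(−0.33×2.1) = 0.5001; e^(−0.33×5.7) = 0.1524
⟨φ⟩ = 0.52 × (0.5001 − 0.1524) / (0.33 × 3.6) = 0.52 × 0.2926 = 0.1522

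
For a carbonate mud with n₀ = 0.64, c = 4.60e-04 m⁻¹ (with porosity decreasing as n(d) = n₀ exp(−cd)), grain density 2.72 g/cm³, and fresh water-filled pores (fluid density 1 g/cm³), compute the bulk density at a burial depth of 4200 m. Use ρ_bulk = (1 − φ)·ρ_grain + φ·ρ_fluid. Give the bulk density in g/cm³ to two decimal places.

2.56 g/cm³

Working in km (1 km = 1000 m; c in km⁻¹ = c in m⁻¹ × 1000):
Porosity at depth: n = 0.64·exp(−0.46×4.2) = 0.64×0.1449 = 0.0927
Bulk density: ρ_b = (1−n)ρ_g + n·ρ_f = 0.9073×2.72 + 0.0927×1
       = 2.468 + 0.093 = 2.561 g/cm³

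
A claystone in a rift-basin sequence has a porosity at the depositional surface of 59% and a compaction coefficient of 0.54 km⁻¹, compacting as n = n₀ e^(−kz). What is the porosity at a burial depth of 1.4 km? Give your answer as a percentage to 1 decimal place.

27.7%

n = n₀·exp(−k·z) = 0.59 × exp(−0.54 × 1.4) = 0.59 × exp(−0.756)
  = 0.59 × 0.4695 = 0.2770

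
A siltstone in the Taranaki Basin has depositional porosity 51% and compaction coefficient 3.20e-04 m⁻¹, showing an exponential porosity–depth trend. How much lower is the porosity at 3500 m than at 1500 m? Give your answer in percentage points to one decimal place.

14.9 percentage points

Working in km (1 km = 1000 m; c in km⁻¹ = c in m⁻¹ × 1000):
phi(1.5) = 0.51·e^(−0.32×1.5) = 0.3156
phi(3.5) = 0.51·e^(−0.32×3.5) = 0.1664
Δphi = 0.3156 − 0.1664 = 0.1492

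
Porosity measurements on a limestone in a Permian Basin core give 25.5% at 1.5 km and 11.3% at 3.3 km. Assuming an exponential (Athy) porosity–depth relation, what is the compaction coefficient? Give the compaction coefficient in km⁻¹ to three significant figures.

0.452 km⁻¹

Athy: n(z) = n₀ e^(−kz) ⇒ n₁/n₂ = e^{k(z₂−z₁)} ⇒ k = ln(n₁/n₂)/(z₂−z₁)
k = ln(0.255/0.113) / (3.3 − 1.5) = ln(2.257) / 1.8 = 0.8139 / 1.8 = 0.4522 km⁻¹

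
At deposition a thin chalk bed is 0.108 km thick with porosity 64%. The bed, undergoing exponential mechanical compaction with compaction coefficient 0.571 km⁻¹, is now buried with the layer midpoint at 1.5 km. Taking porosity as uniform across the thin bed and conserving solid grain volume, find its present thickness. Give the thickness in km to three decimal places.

0.053 km

Porosity at 1.5 km: phi = 0.64·exp(−0.571×1.5) = 0.2718
Solid-volume conservation: h(1−phi) = h₀(1−phi₀) ⇒ h = h₀·(1−phi₀)/(1−phi)
h = 0.108 × (1 − 0.64)/(1 − 0.2718) = 0.108 × 0.4944 = 0.0534 km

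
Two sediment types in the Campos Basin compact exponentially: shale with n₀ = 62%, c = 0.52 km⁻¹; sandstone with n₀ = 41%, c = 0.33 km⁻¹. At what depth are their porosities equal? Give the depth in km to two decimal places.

Set n₀ₐ e^(−cₐz) = n₀ᵦ e^(−cᵦz) ⇒ ln(n₀ₐ/n₀ᵦ) = (cₐ − cᵦ)·z
z = ln(0.62/0.41) / (0.52 − 0.33) = 0.4136 / 0.19 = 2.177 km

2.18 km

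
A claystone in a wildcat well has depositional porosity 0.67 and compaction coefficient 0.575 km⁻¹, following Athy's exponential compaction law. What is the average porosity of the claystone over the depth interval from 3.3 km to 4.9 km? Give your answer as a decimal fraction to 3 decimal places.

0.066

⟨phi⟩ = (1/(z₂−z₁)) ∫ phi₀ e^(−kz) dz = phi₀·(e^(−k·z₁) − e^(−k·z₂)) / (k·(z₂−z₁))
e^(−0.575×3.3) = 0.1499; e^(−0.575×4.9) = 0.0598
⟨phi⟩ = 0.67 × (0.1499 − 0.0598) / (0.575 × 1.6) = 0.67 × 0.0980 = 0.0657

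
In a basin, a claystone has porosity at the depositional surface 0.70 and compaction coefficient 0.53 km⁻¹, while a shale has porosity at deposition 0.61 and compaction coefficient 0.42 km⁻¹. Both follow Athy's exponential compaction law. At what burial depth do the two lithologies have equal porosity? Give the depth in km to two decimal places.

Set phi₀ₐ e^(−βₐd) = phi₀ᵦ e^(−βᵦd) ⇒ ln(phi₀ₐ/phi₀ᵦ) = (βₐ − βᵦ)·d
d = ln(0.7/0.61) / (0.53 − 0.42) = 0.1376 / 0.11 = 1.251 km

1.25 km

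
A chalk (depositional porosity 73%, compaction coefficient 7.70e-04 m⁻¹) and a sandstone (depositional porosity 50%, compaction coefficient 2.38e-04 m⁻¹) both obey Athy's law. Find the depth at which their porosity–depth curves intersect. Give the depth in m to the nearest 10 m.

710 m

Working in km (1 km = 1000 m; c in km⁻¹ = c in m⁻¹ × 1000):
Set φ₀ₐ e^(−cₐz) = φ₀ᵦ e^(−cᵦz) ⇒ ln(φ₀ₐ/φ₀ᵦ) = (cₐ − cᵦ)·z
z = ln(0.73/0.5) / (0.77 − 0.238) = 0.3784 / 0.532 = 0.711 km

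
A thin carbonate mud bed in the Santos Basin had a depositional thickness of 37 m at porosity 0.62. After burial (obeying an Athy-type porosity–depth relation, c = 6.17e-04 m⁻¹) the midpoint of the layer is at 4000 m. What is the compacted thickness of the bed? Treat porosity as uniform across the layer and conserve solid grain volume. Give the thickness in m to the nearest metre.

Working in km (1 km = 1000 m; c in km⁻¹ = c in m⁻¹ × 1000):
Porosity at 4 km: n = 0.62·exp(−0.617×4) = 0.0525
Solid-volume conservation: h(1−n) = h₀(1−n₀) ⇒ h = h₀·(1−n₀)/(1−n)
h = 0.037 × (1 − 0.62)/(1 − 0.0525) = 0.037 × 0.4011 = 0.0148 km

15 m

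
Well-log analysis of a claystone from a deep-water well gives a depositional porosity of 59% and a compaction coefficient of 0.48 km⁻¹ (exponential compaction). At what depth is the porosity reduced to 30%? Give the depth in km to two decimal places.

1.41 km

Invert Athy's law: d = ln(phi₀/phi) / β
d = ln(0.59/0.3) / 0.48 = ln(1.967) / 0.48 = 0.6763 / 0.48 = 1.409 km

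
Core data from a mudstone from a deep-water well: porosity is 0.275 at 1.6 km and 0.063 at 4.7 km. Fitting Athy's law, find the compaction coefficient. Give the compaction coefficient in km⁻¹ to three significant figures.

Athy: φ(Z) = φ₀ e^(−βZ) ⇒ φ₁/φ₂ = e^{β(Z₂−Z₁)} ⇒ β = ln(φ₁/φ₂)/(Z₂−Z₁)
β = ln(0.275/0.063) / (4.7 − 1.6) = ln(4.365) / 3.1 = 1.4736 / 3.1 = 0.4754 km⁻¹

0.475 km⁻¹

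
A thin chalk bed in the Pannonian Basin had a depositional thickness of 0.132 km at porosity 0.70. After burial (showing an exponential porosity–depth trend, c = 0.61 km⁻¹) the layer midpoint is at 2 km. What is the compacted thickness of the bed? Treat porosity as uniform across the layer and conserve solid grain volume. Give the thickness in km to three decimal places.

0.050 km

Porosity at 2 km: phi = 0.7·exp(−0.61×2) = 0.2067
Solid-volume conservation: h(1−phi) = h₀(1−phi₀) ⇒ h = h₀·(1−phi₀)/(1−phi)
h = 0.132 × (1 − 0.7)/(1 − 0.2067) = 0.132 × 0.3781 = 0.0499 km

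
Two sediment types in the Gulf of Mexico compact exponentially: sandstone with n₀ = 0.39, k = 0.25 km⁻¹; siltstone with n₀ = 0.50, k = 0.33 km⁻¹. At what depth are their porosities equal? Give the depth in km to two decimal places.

Set n₀ₐ e^(−kₐd) = n₀ᵦ e^(−kᵦd) ⇒ ln(n₀ₐ/n₀ᵦ) = (kₐ − kᵦ)·d
d = ln(0.39/0.5) / (0.25 − 0.33) = -0.2485 / -0.08 = 3.106 km

3.11 km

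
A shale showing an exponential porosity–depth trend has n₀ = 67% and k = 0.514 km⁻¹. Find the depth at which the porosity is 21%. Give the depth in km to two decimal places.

Invert Athy's law: d = ln(n₀/n) / k
d = ln(0.67/0.21) / 0.514 = ln(3.19) / 0.514 = 1.1602 / 0.514 = 2.257 km

2.26 km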